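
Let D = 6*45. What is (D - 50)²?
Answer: 48400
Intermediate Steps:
D = 270
(D - 50)² = (270 - 50)² = 220² = 48400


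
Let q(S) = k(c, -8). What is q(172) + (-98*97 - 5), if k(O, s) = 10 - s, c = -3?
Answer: -9493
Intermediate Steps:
q(S) = 18 (q(S) = 10 - 1*(-8) = 10 + 8 = 18)
q(172) + (-98*97 - 5) = 18 + (-98*97 - 5) = 18 + (-9506 - 5) = 18 - 9511 = -9493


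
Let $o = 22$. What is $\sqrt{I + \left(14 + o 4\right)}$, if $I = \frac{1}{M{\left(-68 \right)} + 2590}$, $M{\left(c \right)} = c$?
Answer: $\frac{\sqrt{648771890}}{2522} \approx 10.1$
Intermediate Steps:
$I = \frac{1}{2522}$ ($I = \frac{1}{-68 + 2590} = \frac{1}{2522} \approx 0.00039651$)
$\sqrt{I + \left(14 + o 4\right)} = \sqrt{\frac{1}{2522} + \left(14 + 22 \cdot 4\right)} = \sqrt{\frac{1}{2522} + \left(14 + 88\right)} = \sqrt{\frac{1}{2522} + 102} = \sqrt{\frac{257245}{2522}} = \frac{\sqrt{648771890}}{2522}$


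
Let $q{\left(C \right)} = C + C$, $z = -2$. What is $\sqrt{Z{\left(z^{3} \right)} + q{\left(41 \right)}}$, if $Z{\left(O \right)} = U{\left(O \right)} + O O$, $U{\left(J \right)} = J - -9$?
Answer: $7 \sqrt{3} \approx 12.124$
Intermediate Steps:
$q{\left(C \right)} = 2 C$
$U{\left(J \right)} = 9 + J$ ($U{\left(J \right)} = J + 9 = 9 + J$)
$Z{\left(O \right)} = 9 + O + O^{2}$ ($Z{\left(O \right)} = \left(9 + O\right) + O O = \left(9 + O\right) + O^{2} = 9 + O + O^{2}$)
$\sqrt{Z{\left(z^{3} \right)} + q{\left(41 \right)}} = \sqrt{\left(9 + \left(-2\right)^{3} + \left(\left(-2\right)^{3}\right)^{2}\right) + 2 \cdot 41} = \sqrt{\left(9 - 8 + \left(-8\right)^{2}\right) + 82} = \sqrt{\left(9 - 8 + 64\right) + 82} = \sqrt{65 + 82} = \sqrt{147} = 7 \sqrt{3}$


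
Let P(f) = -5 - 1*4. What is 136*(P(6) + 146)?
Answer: 18632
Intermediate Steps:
P(f) = -9 (P(f) = -5 - 4 = -9)
136*(P(6) + 146) = 136*(-9 + 146) = 136*137 = 18632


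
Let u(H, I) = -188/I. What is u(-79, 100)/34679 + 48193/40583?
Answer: 41780218774/35184446425 ≈ 1.1875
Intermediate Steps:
u(-79, 100)/34679 + 48193/40583 = -188/100/34679 + 48193/40583 = -188*1/100*(1/34679) + 48193*(1/40583) = -47/25*1/34679 + 48193/40583 = -47/866975 + 48193/40583 = 41780218774/35184446425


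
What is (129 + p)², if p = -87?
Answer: 1764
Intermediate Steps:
(129 + p)² = (129 - 87)² = 42² = 1764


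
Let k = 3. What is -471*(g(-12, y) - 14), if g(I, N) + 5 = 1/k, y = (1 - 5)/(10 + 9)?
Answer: 8792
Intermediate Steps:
y = -4/19 ≈ -0.21053
g(I, N) = -14/3 (g(I, N) = -5 + 1/3 = -5 + ⅓ = -14/3)
-471*(g(-12, y) - 14) = -471*(-14/3 - 14) = -471*(-56/3) = 8792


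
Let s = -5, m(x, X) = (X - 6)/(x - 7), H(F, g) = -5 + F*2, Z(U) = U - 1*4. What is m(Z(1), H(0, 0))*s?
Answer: -11/2 ≈ -5.5000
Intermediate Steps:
Z(U) = -4 + U (Z(U) = U - 4 = -4 + U)
H(F, g) = -5 + 2*F
m(x, X) = (-6 + X)/(-7 + x)
m(Z(1), H(0, 0))*s = ((-6 + (-5 + 2*0))/(-7 + (-4 + 1)))*(-5) = ((-6 + (-5 + 0))/(-7 - 3))*(-5) = ((-6 - 5)/(-10))*(-5) = -⅒*(-11)*(-5) = (11/10)*(-5) = -11/2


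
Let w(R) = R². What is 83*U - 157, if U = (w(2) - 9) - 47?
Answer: -4473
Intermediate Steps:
U = -52 (U = (2² - 9) - 47 = (4 - 9) - 47 = -5 - 47 = -52)
83*U - 157 = 83*(-52) - 157 = -4316 - 157 = -4473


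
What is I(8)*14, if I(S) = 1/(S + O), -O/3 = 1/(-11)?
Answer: 22/13 ≈ 1.6923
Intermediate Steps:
O = 3/11 (O = -3/(-11) = -3*(-1/11) = 3/11 ≈ 0.27273)
I(S) = 1/(3/11 + S) (I(S) = 1/(S + 3/11) = 1/(3/11 + S))
I(8)*14 = (11/(3 + 11*8))*14 = (11/(3 + 88))*14 = (11/91)*14 = 22/13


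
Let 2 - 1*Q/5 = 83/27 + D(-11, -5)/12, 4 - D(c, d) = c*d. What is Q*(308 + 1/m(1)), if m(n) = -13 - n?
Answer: 117355/24 ≈ 4889.8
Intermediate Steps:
D(c, d) = 4 - c*d
Q = 1715/108 (Q = 10 - 5*(83/27 + (4 - 1*(-11)*(-5))/12) = 10 - 5*(83*(1/27) + (4 - 55)*(1/12)) = 10 - 5*(83/27 - 51*1/12) = 10 - 5*(83/27 - 17/4) = 10 - 5*(-127/108) = 10 + 635/108 = 1715/108 ≈ 15.880)
Q*(308 + 1/m(1)) = 1715*(308 + 1/(-13 - 1*1))/108 = 1715*(308 + 1/(-13 - 1))/108 = 1715*(308 + 1/(-14))/108 = 1715*(308 - 1/14)/108 = (1715/108)*(4311/14) = 117355/24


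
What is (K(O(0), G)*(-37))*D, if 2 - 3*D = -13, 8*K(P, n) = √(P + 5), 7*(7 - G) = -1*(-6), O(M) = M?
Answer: -185*√5/8 ≈ -51.709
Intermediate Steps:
G = 43/7 (G = 7 - (-1)*(-6)/7 = 7 - ⅐*6 = 7 - 6/7 = 43/7 ≈ 6.1429)
K(P, n) = √(5 + P)/8 (K(P, n) = √(P + 5)/8 = √(5 + P)/8)
D = 5 (D = ⅔ - ⅓*(-13) = ⅔ + 13/3 = 5)
(K(O(0), G)*(-37))*D = ((√(5 + 0)/8)*(-37))*5 = ((√5/8)*(-37))*5 = -37*√5/8*5 = -185*√5/8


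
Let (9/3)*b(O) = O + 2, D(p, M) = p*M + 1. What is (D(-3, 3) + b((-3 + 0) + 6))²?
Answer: 361/9 ≈ 40.111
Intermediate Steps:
D(p, M) = 1 + M*p (D(p, M) = M*p + 1 = 1 + M*p)
b(O) = ⅔ + O/3 (b(O) = (O + 2)/3 = (2 + O)/3 = ⅔ + O/3)
(D(-3, 3) + b((-3 + 0) + 6))² = ((1 + 3*(-3)) + (⅔ + ((-3 + 0) + 6)/3))² = ((1 - 9) + (⅔ + (-3 + 6)/3))² = (-8 + (⅔ + (⅓)*3))² = (-8 + (⅔ + 1))² = (-8 + 5/3)² = (-19/3)² = 361/9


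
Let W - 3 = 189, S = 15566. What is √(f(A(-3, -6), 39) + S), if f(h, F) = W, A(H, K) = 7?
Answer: √15758 ≈ 125.53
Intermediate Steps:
W = 192 (W = 3 + 189 = 192)
f(h, F) = 192
√(f(A(-3, -6), 39) + S) = √(192 + 15566) = √15758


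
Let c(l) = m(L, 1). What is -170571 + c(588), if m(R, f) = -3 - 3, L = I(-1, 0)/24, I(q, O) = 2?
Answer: -170577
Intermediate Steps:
L = 1/12 (L = 2/24 = 2*(1/24) = 1/12 ≈ 0.083333)
m(R, f) = -6
c(l) = -6
-170571 + c(588) = -170571 - 6 = -170577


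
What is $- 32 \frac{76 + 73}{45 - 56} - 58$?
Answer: $\frac{4130}{11} \approx 375.45$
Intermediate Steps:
$- 32 \frac{76 + 73}{45 - 56} - 58 = - 32 \frac{149}{-11} - 58 = - 32 \cdot 149 \left(- \frac{1}{11}\right) - 58 = \left(-32\right) \left(- \frac{149}{11}\right) - 58 = \frac{4768}{11} - 58 = \frac{4130}{11}$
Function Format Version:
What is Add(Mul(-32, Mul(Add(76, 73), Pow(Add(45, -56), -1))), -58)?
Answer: Rational(4130, 11) ≈ 375.45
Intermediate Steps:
Add(Mul(-32, Mul(Add(76, 73), Pow(Add(45, -56), -1))), -58) = Add(Mul(-32, Mul(149, Pow(-11, -1))), -58) = Add(Mul(-32, Mul(149, Rational(-1, 11))), -58) = Add(Mul(-32, Rational(-149, 11)), -58) = Add(Rational(4768, 11), -58) = Rational(4130, 11)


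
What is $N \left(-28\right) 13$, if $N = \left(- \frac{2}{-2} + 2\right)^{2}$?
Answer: $-3276$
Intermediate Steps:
$N = 9$ ($N = \left(\left(-2\right) \left(- \frac{1}{2}\right) + 2\right)^{2} = \left(1 + 2\right)^{2} = 3^{2} = 9$)
$N \left(-28\right) 13 = 9 \left(-28\right) 13 = \left(-252\right) 13 = -3276$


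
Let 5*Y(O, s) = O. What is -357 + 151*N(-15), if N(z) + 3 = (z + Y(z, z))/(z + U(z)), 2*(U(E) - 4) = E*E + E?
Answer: -39429/47 ≈ -838.92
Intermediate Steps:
Y(O, s) = O/5
U(E) = 4 + E/2 + E**2/2 (U(E) = 4 + (E*E + E)/2 = 4 + (E**2 + E)/2 = 4 + (E + E**2)/2 = 4 + (E/2 + E**2/2) = 4 + E/2 + E**2/2)
N(z) = -3 + 6*z/(5*(4 + z**2/2 + 3*z/2)) (N(z) = -3 + (z + z/5)/(z + (4 + z/2 + z**2/2)) = -3 + (6*z/5)/(4 + z**2/2 + 3*z/2) = -3 + 6*z/(5*(4 + z**2/2 + 3*z/2)))
-357 + 151*N(-15) = -357 + 151*(3*(-40 - 11*(-15) - 5*(-15)**2)/(5*(8 + (-15)**2 + 3*(-15)))) = -357 + 151*(3*(-40 + 165 - 5*225)/(5*(8 + 225 - 45))) = -357 + 151*((3/5)*(-40 + 165 - 1125)/188) = -357 + 151*((3/5)*(1/188)*(-1000)) = -357 + 151*(-150/47) = -357 - 22650/47 = -39429/47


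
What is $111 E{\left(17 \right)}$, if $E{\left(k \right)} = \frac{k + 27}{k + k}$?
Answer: $\frac{2442}{17} \approx 143.65$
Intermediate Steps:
$E{\left(k \right)} = \frac{27 + k}{2 k}$
$111 E{\left(17 \right)} = 111 \frac{27 + 17}{2 \cdot 17} = 111 \cdot \frac{1}{2} \cdot \frac{1}{17} \cdot 44 = 111 \cdot \frac{22}{17} = \frac{2442}{17}$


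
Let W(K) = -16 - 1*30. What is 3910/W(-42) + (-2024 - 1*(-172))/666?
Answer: -29231/333 ≈ -87.781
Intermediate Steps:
W(K) = -46 (W(K) = -16 - 30 = -46)
3910/W(-42) + (-2024 - 1*(-172))/666 = 3910/(-46) + (-2024 - 1*(-172))/666 = 3910*(-1/46) + (-2024 + 172)*(1/666) = -85 - 1852*1/666 = -85 - 926/333 = -29231/333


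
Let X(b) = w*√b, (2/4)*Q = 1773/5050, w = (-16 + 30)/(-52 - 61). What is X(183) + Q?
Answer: 1773/2525 - 14*√183/113 ≈ -0.97383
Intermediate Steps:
w = -14/113 (w = 14/(-113) = 14*(-1/113) = -14/113 ≈ -0.12389)
Q = 1773/2525 (Q = 2*(1773/5050) = 1773/2525 ≈ 0.70218)
X(b) = -14*√b/113
X(183) + Q = -14*√183/113 + 1773/2525 = 1773/2525 - 14*√183/113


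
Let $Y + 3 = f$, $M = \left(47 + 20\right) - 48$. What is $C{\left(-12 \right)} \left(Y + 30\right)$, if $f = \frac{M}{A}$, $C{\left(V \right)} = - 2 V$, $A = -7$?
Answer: $\frac{4080}{7} \approx 582.86$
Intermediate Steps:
$M = 19$ ($M = 67 - 48 = 19$)
$f = - \frac{19}{7}$ ($f = \frac{19}{-7} = 19 \left(- \frac{1}{7}\right) = - \frac{19}{7} \approx -2.7143$)
$Y = - \frac{40}{7}$ ($Y = -3 - \frac{19}{7} = - \frac{40}{7} \approx -5.7143$)
$C{\left(-12 \right)} \left(Y + 30\right) = \left(-2\right) \left(-12\right) \left(- \frac{40}{7} + 30\right) = 24 \cdot \frac{170}{7} = \frac{4080}{7}$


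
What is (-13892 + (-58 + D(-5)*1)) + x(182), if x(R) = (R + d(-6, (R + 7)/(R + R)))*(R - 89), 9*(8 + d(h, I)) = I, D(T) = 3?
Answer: 116499/52 ≈ 2240.4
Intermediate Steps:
d(h, I) = -8 + I/9
x(R) = (-89 + R)*(-8 + R + (7 + R)/(18*R)) (x(R) = (R + (-8 + ((R + 7)/(R + R))/9))*(R - 89) = (R + (-8 + ((7 + R)/((2*R)))/9))*(-89 + R) = (R + (-8 + ((7 + R)*(1/(2*R)))/9))*(-89 + R) = (R + (-8 + ((7 + R)/(2*R))/9))*(-89 + R) = (R + (-8 + (7 + R)/(18*R)))*(-89 + R) = (-8 + R + (7 + R)/(18*R))*(-89 + R) = (-89 + R)*(-8 + R + (7 + R)/(18*R)))
(-13892 + (-58 + D(-5)*1)) + x(182) = (-13892 + (-58 + 3*1)) + (6367/9 + 182**2 - 1745/18*182 - 623/18/182) = (-13892 + (-58 + 3)) + (6367/9 + 33124 - 158795/9 - 623/18*1/182) = (-13892 - 55) + (6367/9 + 33124 - 158795/9 - 89/468) = -13947 + 841743/52 = 116499/52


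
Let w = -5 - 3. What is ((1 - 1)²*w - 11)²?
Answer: 121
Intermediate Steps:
w = -8
((1 - 1)²*w - 11)² = ((1 - 1)²*(-8) - 11)² = (0²*(-8) - 11)² = (0*(-8) - 11)² = (0 - 11)² = (-11)² = 121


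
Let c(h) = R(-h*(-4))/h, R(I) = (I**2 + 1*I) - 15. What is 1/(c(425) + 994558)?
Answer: 85/85115767 ≈ 9.9864e-7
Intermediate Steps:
R(I) = -15 + I + I**2 (R(I) = (I**2 + I) - 15 = (I + I**2) - 15 = -15 + I + I**2)
c(h) = (-15 + 4*h + 16*h**2)/h (c(h) = (-15 - h*(-4) + (-h*(-4))**2)/h = (-15 + 4*h + (4*h)**2)/h = (-15 + 4*h + 16*h**2)/h)
1/(c(425) + 994558) = 1/((4 - 15/425 + 16*425) + 994558) = 1/((4 - 15*1/425 + 6800) + 994558) = 1/((4 - 3/85 + 6800) + 994558) = 1/(578337/85 + 994558) = 1/(85115767/85) = 85/85115767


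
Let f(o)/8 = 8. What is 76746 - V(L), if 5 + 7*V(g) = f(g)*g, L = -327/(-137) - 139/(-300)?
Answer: 5518133137/71925 ≈ 76721.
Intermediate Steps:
f(o) = 64 (f(o) = 8*8 = 64)
L = 117143/41100 (L = -327*(-1/137) - 139*(-1/300) = 327/137 + 139/300 = 117143/41100 ≈ 2.8502)
V(g) = -5/7 + 64*g/7 (V(g) = -5/7 + (64*g)/7 = -5/7 + 64*g/7)
76746 - V(L) = 76746 - (-5/7 + (64/7)*(117143/41100)) = 76746 - (-5/7 + 1874288/71925) = 76746 - 1*1822913/71925 = 76746 - 1822913/71925 = 5518133137/71925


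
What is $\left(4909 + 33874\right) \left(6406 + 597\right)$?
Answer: $271597349$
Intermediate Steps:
$\left(4909 + 33874\right) \left(6406 + 597\right) = 38783 \cdot 7003 = 271597349$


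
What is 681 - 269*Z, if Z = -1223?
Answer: 329668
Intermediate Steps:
681 - 269*Z = 681 - 269*(-1223) = 681 + 328987 = 329668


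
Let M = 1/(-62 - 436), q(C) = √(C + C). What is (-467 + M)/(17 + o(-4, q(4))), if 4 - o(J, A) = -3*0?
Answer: -232567/10458 ≈ -22.238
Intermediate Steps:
q(C) = √2*√C (q(C) = √(2*C) = √2*√C)
o(J, A) = 4 (o(J, A) = 4 - (-3)*0 = 4 - 1*0 = 4 + 0 = 4)
M = -1/498 (M = 1/(-498) = -1/498 ≈ -0.0020080)
(-467 + M)/(17 + o(-4, q(4))) = (-467 - 1/498)/(17 + 4) = -232567/498/21 = -232567/498*1/21 = -232567/10458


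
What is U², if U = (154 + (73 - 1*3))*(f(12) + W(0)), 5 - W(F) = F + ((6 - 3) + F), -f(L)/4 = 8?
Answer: 45158400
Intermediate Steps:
f(L) = -32 (f(L) = -4*8 = -32)
W(F) = 2 - 2*F (W(F) = 5 - (F + ((6 - 3) + F)) = 5 - (F + (3 + F)) = 5 - (3 + 2*F) = 5 + (-3 - 2*F) = 2 - 2*F)
U = -6720 (U = (154 + (73 - 1*3))*(-32 + (2 - 2*0)) = (154 + (73 - 3))*(-32 + (2 + 0)) = (154 + 70)*(-32 + 2) = 224*(-30) = -6720)
U² = (-6720)² = 45158400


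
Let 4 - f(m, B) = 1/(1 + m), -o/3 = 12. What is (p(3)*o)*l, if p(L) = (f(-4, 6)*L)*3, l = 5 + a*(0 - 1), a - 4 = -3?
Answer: -5616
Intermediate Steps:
o = -36 (o = -3*12 = -36)
a = 1 (a = 4 - 3 = 1)
f(m, B) = 4 - 1/(1 + m)
l = 4 (l = 5 + 1*(0 - 1) = 5 + 1*(-1) = 5 - 1 = 4)
p(L) = 13*L (p(L) = (((3 + 4*(-4))/(1 - 4))*L)*3 = (((3 - 16)/(-3))*L)*3 = ((-⅓*(-13))*L)*3 = (13*L/3)*3 = 13*L)
(p(3)*o)*l = ((13*3)*(-36))*4 = (39*(-36))*4 = -1404*4 = -5616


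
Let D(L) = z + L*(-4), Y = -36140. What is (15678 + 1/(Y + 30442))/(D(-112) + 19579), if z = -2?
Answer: 89333243/114102450 ≈ 0.78292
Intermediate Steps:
D(L) = -2 - 4*L (D(L) = -2 + L*(-4) = -2 - 4*L)
(15678 + 1/(Y + 30442))/(D(-112) + 19579) = (15678 + 1/(-36140 + 30442))/((-2 - 4*(-112)) + 19579) = (15678 + 1/(-5698))/((-2 + 448) + 19579) = (15678 - 1/5698)/(446 + 19579) = (89333243/5698)/20025 = (89333243/5698)*(1/20025) = 89333243/114102450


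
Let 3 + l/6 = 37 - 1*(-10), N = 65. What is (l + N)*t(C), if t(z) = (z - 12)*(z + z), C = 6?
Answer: -23688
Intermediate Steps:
t(z) = 2*z*(-12 + z) (t(z) = (-12 + z)*(2*z) = 2*z*(-12 + z))
l = 264 (l = -18 + 6*(37 - 1*(-10)) = -18 + 6*(37 + 10) = -18 + 6*47 = -18 + 282 = 264)
(l + N)*t(C) = (264 + 65)*(2*6*(-12 + 6)) = 329*(2*6*(-6)) = 329*(-72) = -23688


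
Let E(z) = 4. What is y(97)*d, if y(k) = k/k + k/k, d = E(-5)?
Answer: 8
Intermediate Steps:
d = 4
y(k) = 2 (y(k) = 1 + 1 = 2)
y(97)*d = 2*4 = 8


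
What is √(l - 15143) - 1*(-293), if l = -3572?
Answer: 293 + I*√18715 ≈ 293.0 + 136.8*I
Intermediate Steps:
√(l - 15143) - 1*(-293) = √(-3572 - 15143) - 1*(-293) = √(-18715) + 293 = I*√18715 + 293 = 293 + I*√18715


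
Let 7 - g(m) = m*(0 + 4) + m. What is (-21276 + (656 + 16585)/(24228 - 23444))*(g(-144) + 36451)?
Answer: -44250166461/56 ≈ -7.9018e+8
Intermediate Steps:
g(m) = 7 - 5*m (g(m) = 7 - (m*(0 + 4) + m) = 7 - (m*4 + m) = 7 - (4*m + m) = 7 - 5*m)
(-21276 + (656 + 16585)/(24228 - 23444))*(g(-144) + 36451) = (-21276 + (656 + 16585)/(24228 - 23444))*((7 - 5*(-144)) + 36451) = (-21276 + 17241/784)*((7 + 720) + 36451) = (-21276 + 17241*(1/784))*(727 + 36451) = (-21276 + 2463/112)*37178 = -2380449/112*37178 = -44250166461/56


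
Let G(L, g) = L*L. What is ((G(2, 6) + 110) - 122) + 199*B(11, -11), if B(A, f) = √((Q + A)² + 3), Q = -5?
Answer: -8 + 199*√39 ≈ 1234.8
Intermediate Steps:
G(L, g) = L²
B(A, f) = √(3 + (-5 + A)²) (B(A, f) = √((-5 + A)² + 3) = √(3 + (-5 + A)²))
((G(2, 6) + 110) - 122) + 199*B(11, -11) = ((2² + 110) - 122) + 199*√(3 + (-5 + 11)²) = ((4 + 110) - 122) + 199*√(3 + 6²) = (114 - 122) + 199*√(3 + 36) = -8 + 199*√39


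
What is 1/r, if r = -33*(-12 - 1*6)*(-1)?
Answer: -1/594 ≈ -0.0016835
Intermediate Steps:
r = -594 (r = -33*(-12 - 6)*(-1) = -33*(-18)*(-1) = 594*(-1) = -594)
1/r = 1/(-594) = -1/594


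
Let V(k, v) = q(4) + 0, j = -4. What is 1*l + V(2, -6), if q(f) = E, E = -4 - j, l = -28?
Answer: -28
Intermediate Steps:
E = 0 (E = -4 - 1*(-4) = -4 + 4 = 0)
q(f) = 0
V(k, v) = 0 (V(k, v) = 0 + 0 = 0)
1*l + V(2, -6) = 1*(-28) + 0 = -28 + 0 = -28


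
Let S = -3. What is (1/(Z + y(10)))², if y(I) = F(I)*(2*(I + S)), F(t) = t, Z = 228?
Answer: 1/135424 ≈ 7.3842e-6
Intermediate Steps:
y(I) = I*(-6 + 2*I) (y(I) = I*(2*(I - 3)) = I*(2*(-3 + I)) = I*(-6 + 2*I))
(1/(Z + y(10)))² = (1/(228 + 2*10*(-3 + 10)))² = (1/(228 + 2*10*7))² = (1/(228 + 140))² = (1/368)² = 1/135424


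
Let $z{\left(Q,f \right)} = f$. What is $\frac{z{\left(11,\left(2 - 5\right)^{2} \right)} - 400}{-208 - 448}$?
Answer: $\frac{391}{656} \approx 0.59604$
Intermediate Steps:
$\frac{z{\left(11,\left(2 - 5\right)^{2} \right)} - 400}{-208 - 448} = \frac{\left(2 - 5\right)^{2} - 400}{-208 - 448} = \frac{\left(-3\right)^{2} - 400}{-656} = \left(9 - 400\right) \left(- \frac{1}{656}\right) = \left(-391\right) \left(- \frac{1}{656}\right) = \frac{391}{656}$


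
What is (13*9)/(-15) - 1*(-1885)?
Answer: 9386/5 ≈ 1877.2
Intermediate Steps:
(13*9)/(-15) - 1*(-1885) = 117*(-1/15) + 1885 = -39/5 + 1885 = 9386/5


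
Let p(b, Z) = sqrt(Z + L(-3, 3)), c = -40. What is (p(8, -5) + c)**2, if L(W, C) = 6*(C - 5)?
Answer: (40 - I*sqrt(17))**2 ≈ 1583.0 - 329.85*I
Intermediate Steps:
L(W, C) = -30 + 6*C (L(W, C) = 6*(-5 + C) = -30 + 6*C)
p(b, Z) = sqrt(-12 + Z) (p(b, Z) = sqrt(Z + (-30 + 6*3)) = sqrt(Z + (-30 + 18)) = sqrt(Z - 12) = sqrt(-12 + Z))
(p(8, -5) + c)**2 = (sqrt(-12 - 5) - 40)**2 = (sqrt(-17) - 40)**2 = (I*sqrt(17) - 40)**2 = (-40 + I*sqrt(17))**2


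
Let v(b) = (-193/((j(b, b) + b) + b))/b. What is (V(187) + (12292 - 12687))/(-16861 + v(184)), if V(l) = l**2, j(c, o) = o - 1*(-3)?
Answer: -3530696880/1721845513 ≈ -2.0505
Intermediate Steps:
j(c, o) = 3 + o (j(c, o) = o + 3 = 3 + o)
v(b) = -193/(b*(3 + 3*b)) (v(b) = (-193/(((3 + b) + b) + b))/b = (-193/((3 + 2*b) + b))/b = (-193/(3 + 3*b))/b = -193/(b*(3 + 3*b)))
(V(187) + (12292 - 12687))/(-16861 + v(184)) = (187**2 + (12292 - 12687))/(-16861 - 193/3/(184*(1 + 184))) = (34969 - 395)/(-16861 - 193/3*1/184/185) = 34574/(-16861 - 193/3*1/184*1/185) = 34574/(-16861 - 193/102120) = 34574/(-1721845513/102120) = 34574*(-102120/1721845513) = -3530696880/1721845513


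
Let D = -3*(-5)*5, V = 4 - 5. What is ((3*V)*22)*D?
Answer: -4950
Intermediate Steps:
V = -1
D = 75 (D = 15*5 = 75)
((3*V)*22)*D = ((3*(-1))*22)*75 = -3*22*75 = -66*75 = -4950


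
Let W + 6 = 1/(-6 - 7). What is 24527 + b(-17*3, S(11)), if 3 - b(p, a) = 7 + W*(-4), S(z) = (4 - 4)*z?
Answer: 318483/13 ≈ 24499.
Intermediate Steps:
S(z) = 0 (S(z) = 0*z = 0)
W = -79/13 (W = -6 + 1/(-6 - 7) = -6 + 1/(-13) = -6 - 1/13 = -79/13 ≈ -6.0769)
b(p, a) = -368/13 (b(p, a) = 3 - (7 - 79/13*(-4)) = 3 - (7 + 316/13) = 3 - 1*407/13 = 3 - 407/13 = -368/13)
24527 + b(-17*3, S(11)) = 24527 - 368/13 = 318483/13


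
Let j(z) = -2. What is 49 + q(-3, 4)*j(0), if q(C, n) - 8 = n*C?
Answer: 57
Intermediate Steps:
q(C, n) = 8 + C*n (q(C, n) = 8 + n*C = 8 + C*n)
49 + q(-3, 4)*j(0) = 49 + (8 - 3*4)*(-2) = 49 + (8 - 12)*(-2) = 49 - 4*(-2) = 49 + 8 = 57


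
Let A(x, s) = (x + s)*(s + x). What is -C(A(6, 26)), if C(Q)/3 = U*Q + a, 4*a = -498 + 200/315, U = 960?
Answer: -123847373/42 ≈ -2.9487e+6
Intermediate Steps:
a = -15667/126 (a = (-498 + 200/315)/4 = (-498 + 200*(1/315))/4 = (-498 + 40/63)/4 = (1/4)*(-31334/63) = -15667/126 ≈ -124.34)
A(x, s) = (s + x)**2 (A(x, s) = (s + x)*(s + x) = (s + x)**2)
C(Q) = -15667/42 + 2880*Q (C(Q) = 3*(960*Q - 15667/126) = 3*(-15667/126 + 960*Q) = -15667/42 + 2880*Q)
-C(A(6, 26)) = -(-15667/42 + 2880*(26 + 6)**2) = -(-15667/42 + 2880*32**2) = -(-15667/42 + 2880*1024) = -(-15667/42 + 2949120) = -1*123847373/42 = -123847373/42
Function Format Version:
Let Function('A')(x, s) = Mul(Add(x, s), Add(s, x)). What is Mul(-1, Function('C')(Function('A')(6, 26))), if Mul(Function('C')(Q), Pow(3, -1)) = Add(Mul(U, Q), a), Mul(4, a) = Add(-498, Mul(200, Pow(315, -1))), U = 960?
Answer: Rational(-123847373, 42) ≈ -2.9487e+6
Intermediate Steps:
a = Rational(-15667, 126) (a = Mul(Rational(1, 4), Add(-498, Mul(200, Pow(315, -1)))) = Mul(Rational(1, 4), Add(-498, Mul(200, Rational(1, 315)))) = Mul(Rational(1, 4), Add(-498, Rational(40, 63))) = Mul(Rational(1, 4), Rational(-31334, 63)) = Rational(-15667, 126) ≈ -124.34)
Function('A')(x, s) = Pow(Add(s, x), 2) (Function('A')(x, s) = Mul(Add(s, x), Add(s, x)) = Pow(Add(s, x), 2))
Function('C')(Q) = Add(Rational(-15667, 42), Mul(2880, Q)) (Function('C')(Q) = Mul(3, Add(Mul(960, Q), Rational(-15667, 126))) = Mul(3, Add(Rational(-15667, 126), Mul(960, Q))) = Add(Rational(-15667, 42), Mul(2880, Q)))
Mul(-1, Function('C')(Function('A')(6, 26))) = Mul(-1, Add(Rational(-15667, 42), Mul(2880, Pow(Add(26, 6), 2)))) = Mul(-1, Add(Rational(-15667, 42), Mul(2880, Pow(32, 2)))) = Mul(-1, Add(Rational(-15667, 42), Mul(2880, 1024))) = Mul(-1, Add(Rational(-15667, 42), 2949120)) = Mul(-1, Rational(123847373, 42)) = Rational(-123847373, 42)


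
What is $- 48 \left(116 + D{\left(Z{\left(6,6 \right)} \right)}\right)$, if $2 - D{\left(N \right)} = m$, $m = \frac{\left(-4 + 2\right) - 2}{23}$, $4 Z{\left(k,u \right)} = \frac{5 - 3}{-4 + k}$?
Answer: $- \frac{130464}{23} \approx -5672.3$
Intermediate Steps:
$Z{\left(k,u \right)} = \frac{1}{2 \left(-4 + k\right)}$ ($Z{\left(k,u \right)} = \frac{\left(5 - 3\right) \frac{1}{-4 + k}}{4} = \frac{2 \frac{1}{-4 + k}}{4} = \frac{1}{2 \left(-4 + k\right)}$)
$m = - \frac{4}{23}$ ($m = \left(-2 - 2\right) \frac{1}{23} = \left(-4\right) \frac{1}{23} = - \frac{4}{23} \approx -0.17391$)
$D{\left(N \right)} = \frac{50}{23}$ ($D{\left(N \right)} = 2 - - \frac{4}{23} = 2 + \frac{4}{23} = \frac{50}{23}$)
$- 48 \left(116 + D{\left(Z{\left(6,6 \right)} \right)}\right) = - 48 \left(116 + \frac{50}{23}\right) = \left(-48\right) \frac{2718}{23} = - \frac{130464}{23}$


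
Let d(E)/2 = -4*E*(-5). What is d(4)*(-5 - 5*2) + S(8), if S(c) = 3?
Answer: -2397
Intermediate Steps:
d(E) = 40*E (d(E) = 2*(-4*E*(-5)) = 2*(20*E) = 40*E)
d(4)*(-5 - 5*2) + S(8) = (40*4)*(-5 - 5*2) + 3 = 160*(-5 - 10) + 3 = 160*(-15) + 3 = -2400 + 3 = -2397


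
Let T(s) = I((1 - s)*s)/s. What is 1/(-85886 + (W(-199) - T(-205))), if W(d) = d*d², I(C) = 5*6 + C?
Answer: -41/326634325 ≈ -1.2552e-7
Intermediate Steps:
I(C) = 30 + C
W(d) = d³
T(s) = (30 + s*(1 - s))/s (T(s) = (30 + (1 - s)*s)/s = (30 + s*(1 - s))/s)
1/(-85886 + (W(-199) - T(-205))) = 1/(-85886 + ((-199)³ - (1 - 1*(-205) + 30/(-205)))) = 1/(-85886 + (-7880599 - (1 + 205 + 30*(-1/205)))) = 1/(-85886 + (-7880599 - (1 + 205 - 6/41))) = 1/(-85886 + (-7880599 - 1*8440/41)) = 1/(-85886 + (-7880599 - 8440/41)) = 1/(-85886 - 323112999/41) = 1/(-326634325/41) = -41/326634325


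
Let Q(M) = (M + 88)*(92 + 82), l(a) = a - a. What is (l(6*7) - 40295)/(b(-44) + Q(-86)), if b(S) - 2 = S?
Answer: -40295/306 ≈ -131.68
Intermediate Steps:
l(a) = 0
Q(M) = 15312 + 174*M (Q(M) = (88 + M)*174 = 15312 + 174*M)
b(S) = 2 + S
(l(6*7) - 40295)/(b(-44) + Q(-86)) = (0 - 40295)/((2 - 44) + (15312 + 174*(-86))) = -40295/(-42 + (15312 - 14964)) = -40295/(-42 + 348) = -40295/306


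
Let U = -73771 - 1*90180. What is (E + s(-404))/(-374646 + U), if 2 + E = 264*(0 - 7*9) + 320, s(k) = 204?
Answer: 16110/538597 ≈ 0.029911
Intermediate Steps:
E = -16314 (E = -2 + (264*(0 - 7*9) + 320) = -2 + (264*(0 - 63) + 320) = -2 + (264*(-63) + 320) = -2 + (-16632 + 320) = -2 - 16312 = -16314)
U = -163951 (U = -73771 - 90180 = -163951)
(E + s(-404))/(-374646 + U) = (-16314 + 204)/(-374646 - 163951) = -16110/(-538597) = -16110*(-1/538597) = 16110/538597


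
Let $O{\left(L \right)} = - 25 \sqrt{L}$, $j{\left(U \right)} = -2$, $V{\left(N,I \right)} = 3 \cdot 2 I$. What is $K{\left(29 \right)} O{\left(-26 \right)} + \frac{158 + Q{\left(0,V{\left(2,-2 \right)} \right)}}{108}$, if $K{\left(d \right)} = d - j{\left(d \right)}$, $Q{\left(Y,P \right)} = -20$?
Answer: $\frac{23}{18} - 775 i \sqrt{26} \approx 1.2778 - 3951.7 i$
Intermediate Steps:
$V{\left(N,I \right)} = 6 I$
$K{\left(d \right)} = 2 + d$ ($K{\left(d \right)} = d - -2 = d + 2 = 2 + d$)
$K{\left(29 \right)} O{\left(-26 \right)} + \frac{158 + Q{\left(0,V{\left(2,-2 \right)} \right)}}{108} = \left(2 + 29\right) \left(- 25 \sqrt{-26}\right) + \frac{158 - 20}{108} = 31 \left(- 25 i \sqrt{26}\right) + 138 \cdot \frac{1}{108} = 31 \left(- 25 i \sqrt{26}\right) + \frac{23}{18} = - 775 i \sqrt{26} + \frac{23}{18} = \frac{23}{18} - 775 i \sqrt{26}$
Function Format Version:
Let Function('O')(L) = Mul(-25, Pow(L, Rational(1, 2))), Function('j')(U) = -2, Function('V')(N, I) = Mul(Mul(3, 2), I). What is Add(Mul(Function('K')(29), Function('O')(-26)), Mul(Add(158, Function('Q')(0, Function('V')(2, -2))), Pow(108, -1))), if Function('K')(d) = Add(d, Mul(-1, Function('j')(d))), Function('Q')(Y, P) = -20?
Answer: Add(Rational(23, 18), Mul(-775, I, Pow(26, Rational(1, 2)))) ≈ Add(1.2778, Mul(-3951.7, I))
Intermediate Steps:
Function('V')(N, I) = Mul(6, I)
Function('K')(d) = Add(2, d) (Function('K')(d) = Add(d, Mul(-1, -2)) = Add(d, 2) = Add(2, d))
Add(Mul(Function('K')(29), Function('O')(-26)), Mul(Add(158, Function('Q')(0, Function('V')(2, -2))), Pow(108, -1))) = Add(Mul(Add(2, 29), Mul(-25, Pow(-26, Rational(1, 2)))), Mul(Add(158, -20), Pow(108, -1))) = Add(Mul(31, Mul(-25, Mul(I, Pow(26, Rational(1, 2))))), Mul(138, Rational(1, 108))) = Add(Mul(31, Mul(-25, I, Pow(26, Rational(1, 2)))), Rational(23, 18)) = Add(Mul(-775, I, Pow(26, Rational(1, 2))), Rational(23, 18)) = Add(Rational(23, 18), Mul(-775, I, Pow(26, Rational(1, 2))))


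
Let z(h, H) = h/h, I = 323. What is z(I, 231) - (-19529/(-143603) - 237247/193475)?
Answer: 58074598091/27783590425 ≈ 2.0902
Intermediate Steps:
z(h, H) = 1
z(I, 231) - (-19529/(-143603) - 237247/193475) = 1 - (-19529/(-143603) - 237247/193475) = 1 - (-19529*(-1/143603) - 237247*1/193475) = 1 - (19529/143603 - 237247/193475) = 1 - 1*(-30291007666/27783590425) = 1 + 30291007666/27783590425 = 58074598091/27783590425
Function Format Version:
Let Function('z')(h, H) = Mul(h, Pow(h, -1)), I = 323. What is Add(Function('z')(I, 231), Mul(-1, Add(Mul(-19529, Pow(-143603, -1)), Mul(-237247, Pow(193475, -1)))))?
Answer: Rational(58074598091, 27783590425) ≈ 2.0902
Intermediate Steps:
Function('z')(h, H) = 1
Add(Function('z')(I, 231), Mul(-1, Add(Mul(-19529, Pow(-143603, -1)), Mul(-237247, Pow(193475, -1))))) = Add(1, Mul(-1, Add(Mul(-19529, Pow(-143603, -1)), Mul(-237247, Pow(193475, -1))))) = Add(1, Mul(-1, Add(Mul(-19529, Rational(-1, 143603)), Mul(-237247, Rational(1, 193475))))) = Add(1, Mul(-1, Add(Rational(19529, 143603), Rational(-237247, 193475)))) = Add(1, Mul(-1, Rational(-30291007666, 27783590425))) = Add(1, Rational(30291007666, 27783590425)) = Rational(58074598091, 27783590425)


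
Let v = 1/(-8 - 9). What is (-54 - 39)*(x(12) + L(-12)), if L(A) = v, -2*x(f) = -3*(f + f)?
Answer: -56823/17 ≈ -3342.5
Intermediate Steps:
x(f) = 3*f (x(f) = -(-3)*(f + f)/2 = -(-3)*2*f/2 = -(-3)*f = 3*f)
v = -1/17 (v = 1/(-17) = -1/17 ≈ -0.058824)
L(A) = -1/17
(-54 - 39)*(x(12) + L(-12)) = (-54 - 39)*(3*12 - 1/17) = -93*(36 - 1/17) = -93*611/17 = -56823/17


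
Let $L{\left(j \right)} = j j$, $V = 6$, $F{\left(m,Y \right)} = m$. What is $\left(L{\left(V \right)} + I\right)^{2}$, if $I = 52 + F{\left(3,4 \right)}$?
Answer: $8281$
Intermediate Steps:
$L{\left(j \right)} = j^{2}$
$I = 55$ ($I = 52 + 3 = 55$)
$\left(L{\left(V \right)} + I\right)^{2} = \left(6^{2} + 55\right)^{2} = \left(36 + 55\right)^{2} = 91^{2} = 8281$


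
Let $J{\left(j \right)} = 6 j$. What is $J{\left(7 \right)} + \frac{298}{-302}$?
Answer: $\frac{6193}{151} \approx 41.013$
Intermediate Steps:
$J{\left(7 \right)} + \frac{298}{-302} = 6 \cdot 7 + \frac{298}{-302} = 42 + 298 \left(- \frac{1}{302}\right) = 42 - \frac{149}{151} = \frac{6193}{151}$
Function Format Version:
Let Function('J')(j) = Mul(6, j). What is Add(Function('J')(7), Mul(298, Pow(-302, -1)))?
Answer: Rational(6193, 151) ≈ 41.013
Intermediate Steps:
Add(Function('J')(7), Mul(298, Pow(-302, -1))) = Add(Mul(6, 7), Mul(298, Pow(-302, -1))) = Add(42, Mul(298, Rational(-1, 302))) = Add(42, Rational(-149, 151)) = Rational(6193, 151)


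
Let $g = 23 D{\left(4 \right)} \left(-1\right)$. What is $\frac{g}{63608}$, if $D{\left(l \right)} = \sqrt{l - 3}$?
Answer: $- \frac{23}{63608} \approx -0.00036159$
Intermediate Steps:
$D{\left(l \right)} = \sqrt{-3 + l}$
$g = -23$ ($g = 23 \sqrt{-3 + 4} \left(-1\right) = 23 \sqrt{1} \left(-1\right) = 23 \cdot 1 \left(-1\right) = 23 \left(-1\right) = -23$)
$\frac{g}{63608} = - \frac{23}{63608}$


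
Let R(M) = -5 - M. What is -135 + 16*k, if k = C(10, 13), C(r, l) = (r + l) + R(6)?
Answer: 57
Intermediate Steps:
C(r, l) = -11 + l + r (C(r, l) = (r + l) + (-5 - 1*6) = (l + r) + (-5 - 6) = (l + r) - 11 = -11 + l + r)
k = 12 (k = -11 + 13 + 10 = 12)
-135 + 16*k = -135 + 16*12 = -135 + 192 = 57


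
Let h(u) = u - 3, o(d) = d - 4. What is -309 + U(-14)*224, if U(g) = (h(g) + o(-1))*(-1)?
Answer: 4619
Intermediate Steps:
o(d) = -4 + d
h(u) = -3 + u
U(g) = 8 - g (U(g) = ((-3 + g) + (-4 - 1))*(-1) = ((-3 + g) - 5)*(-1) = (-8 + g)*(-1) = 8 - g)
-309 + U(-14)*224 = -309 + (8 - 1*(-14))*224 = -309 + (8 + 14)*224 = -309 + 22*224 = -309 + 4928 = 4619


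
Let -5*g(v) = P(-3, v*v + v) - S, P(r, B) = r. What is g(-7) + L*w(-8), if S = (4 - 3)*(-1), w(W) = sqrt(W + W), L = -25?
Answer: 2/5 - 100*I ≈ 0.4 - 100.0*I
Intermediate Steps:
w(W) = sqrt(2)*sqrt(W) (w(W) = sqrt(2*W) = sqrt(2)*sqrt(W))
S = -1 (S = 1*(-1) = -1)
g(v) = 2/5 (g(v) = -(-3 - 1*(-1))/5 = -(-3 + 1)/5 = -1/5*(-2) = 2/5)
g(-7) + L*w(-8) = 2/5 - 25*sqrt(2)*sqrt(-8) = 2/5 - 25*sqrt(2)*2*I*sqrt(2) = 2/5 - 100*I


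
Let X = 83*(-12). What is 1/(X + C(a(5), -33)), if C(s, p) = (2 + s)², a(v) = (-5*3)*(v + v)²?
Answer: 1/2243008 ≈ 4.4583e-7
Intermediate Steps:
X = -996
a(v) = -60*v² (a(v) = -15*4*v² = -60*v²)
1/(X + C(a(5), -33)) = 1/(-996 + (2 - 60*5²)²) = 1/(-996 + (2 - 60*25)²) = 1/(-996 + (2 - 1500)²) = 1/(-996 + (-1498)²) = 1/(-996 + 2244004) = 1/2243008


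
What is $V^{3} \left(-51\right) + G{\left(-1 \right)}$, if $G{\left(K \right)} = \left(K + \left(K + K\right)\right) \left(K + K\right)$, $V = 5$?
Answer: $-6369$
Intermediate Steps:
$G{\left(K \right)} = 6 K^{2}$ ($G{\left(K \right)} = \left(K + 2 K\right) 2 K = 3 K 2 K = 6 K^{2}$)
$V^{3} \left(-51\right) + G{\left(-1 \right)} = 5^{3} \left(-51\right) + 6 \left(-1\right)^{2} = 125 \left(-51\right) + 6 \cdot 1 = -6375 + 6 = -6369$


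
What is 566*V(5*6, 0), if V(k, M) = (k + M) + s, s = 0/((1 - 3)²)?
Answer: 16980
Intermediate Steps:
s = 0 (s = 0/((-2)²) = 0/4 = 0*(¼) = 0)
V(k, M) = M + k (V(k, M) = (k + M) + 0 = (M + k) + 0 = M + k)
566*V(5*6, 0) = 566*(0 + 5*6) = 566*(0 + 30) = 566*30 = 16980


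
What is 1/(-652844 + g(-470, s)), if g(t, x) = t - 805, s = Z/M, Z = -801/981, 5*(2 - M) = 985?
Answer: -1/654119 ≈ -1.5288e-6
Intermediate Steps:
M = -195 (M = 2 - ⅕*985 = 2 - 197 = -195)
Z = -89/109 (Z = -801*1/981 = -89/109 ≈ -0.81651)
s = 89/21255 (s = -89/109/(-195) = -89/109*(-1/195) = 89/21255 ≈ 0.0041872)
g(t, x) = -805 + t
1/(-652844 + g(-470, s)) = 1/(-652844 + (-805 - 470)) = 1/(-652844 - 1275) = 1/(-654119) = -1/654119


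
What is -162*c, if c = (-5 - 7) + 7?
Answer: 810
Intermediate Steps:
c = -5 (c = -12 + 7 = -5)
-162*c = -162*(-5) = 810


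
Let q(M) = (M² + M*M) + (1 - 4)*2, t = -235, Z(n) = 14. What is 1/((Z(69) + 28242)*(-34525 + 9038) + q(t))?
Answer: -1/720050228 ≈ -1.3888e-9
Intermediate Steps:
q(M) = -6 + 2*M² (q(M) = (M² + M²) - 3*2 = 2*M² - 6 = -6 + 2*M²)
1/((Z(69) + 28242)*(-34525 + 9038) + q(t)) = 1/((14 + 28242)*(-34525 + 9038) + (-6 + 2*(-235)²)) = 1/(28256*(-25487) + (-6 + 2*55225)) = 1/(-720160672 + (-6 + 110450)) = 1/(-720160672 + 110444) = 1/(-720050228) = -1/720050228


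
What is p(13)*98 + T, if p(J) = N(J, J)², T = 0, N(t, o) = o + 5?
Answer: 31752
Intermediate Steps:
N(t, o) = 5 + o
p(J) = (5 + J)²
p(13)*98 + T = (5 + 13)²*98 + 0 = 18²*98 + 0 = 324*98 + 0 = 31752 + 0 = 31752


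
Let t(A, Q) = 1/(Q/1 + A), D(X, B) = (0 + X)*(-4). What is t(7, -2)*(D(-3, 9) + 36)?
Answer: 48/5 ≈ 9.6000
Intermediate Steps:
D(X, B) = -4*X (D(X, B) = X*(-4) = -4*X)
t(A, Q) = 1/(A + Q) (t(A, Q) = 1/(Q*1 + A) = 1/(Q + A) = 1/(A + Q))
t(7, -2)*(D(-3, 9) + 36) = (-4*(-3) + 36)/(7 - 2) = (12 + 36)/5 = (1/5)*48 = 48/5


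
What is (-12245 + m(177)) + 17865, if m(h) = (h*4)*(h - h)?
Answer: 5620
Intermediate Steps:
m(h) = 0 (m(h) = (4*h)*0 = 0)
(-12245 + m(177)) + 17865 = (-12245 + 0) + 17865 = -12245 + 17865 = 5620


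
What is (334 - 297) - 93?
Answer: -56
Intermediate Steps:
(334 - 297) - 93 = 37 - 93 = -56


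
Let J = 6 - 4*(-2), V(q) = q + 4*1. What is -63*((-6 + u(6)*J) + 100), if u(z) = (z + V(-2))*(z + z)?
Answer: -90594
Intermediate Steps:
V(q) = 4 + q (V(q) = q + 4 = 4 + q)
J = 14 (J = 6 + 8 = 14)
u(z) = 2*z*(2 + z) (u(z) = (z + (4 - 2))*(z + z) = (z + 2)*(2*z) = (2 + z)*(2*z) = 2*z*(2 + z))
-63*((-6 + u(6)*J) + 100) = -63*((-6 + (2*6*(2 + 6))*14) + 100) = -63*((-6 + (2*6*8)*14) + 100) = -63*((-6 + 96*14) + 100) = -63*((-6 + 1344) + 100) = -63*(1338 + 100) = -63*1438 = -90594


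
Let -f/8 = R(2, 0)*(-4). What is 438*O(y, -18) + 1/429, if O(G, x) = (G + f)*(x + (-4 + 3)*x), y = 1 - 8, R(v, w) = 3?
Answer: 1/429 ≈ 0.0023310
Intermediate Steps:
f = 96 (f = -24*(-4) = -8*(-12) = 96)
y = -7
O(G, x) = 0 (O(G, x) = (G + 96)*(x + (-4 + 3)*x) = (96 + G)*(x - x) = (96 + G)*0 = 0)
438*O(y, -18) + 1/429 = 438*0 + 1/429 = 0 + 1/429 = 1/429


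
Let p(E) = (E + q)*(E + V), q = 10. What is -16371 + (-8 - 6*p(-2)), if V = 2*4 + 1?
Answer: -16715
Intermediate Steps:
V = 9 (V = 8 + 1 = 9)
p(E) = (9 + E)*(10 + E) (p(E) = (E + 10)*(E + 9) = (10 + E)*(9 + E) = (9 + E)*(10 + E))
-16371 + (-8 - 6*p(-2)) = -16371 + (-8 - 6*(90 + (-2)² + 19*(-2))) = -16371 + (-8 - 6*(90 + 4 - 38)) = -16371 + (-8 - 6*56) = -16371 + (-8 - 336) = -16371 - 344 = -16715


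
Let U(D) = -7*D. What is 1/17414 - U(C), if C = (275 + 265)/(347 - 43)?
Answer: 8228153/661732 ≈ 12.434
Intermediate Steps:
C = 135/76 (C = 540/304 = 540*(1/304) = 135/76 ≈ 1.7763)
1/17414 - U(C) = 1/17414 - (-7)*135/76 = 1/17414 - 1*(-945/76) = 1/17414 + 945/76 = 8228153/661732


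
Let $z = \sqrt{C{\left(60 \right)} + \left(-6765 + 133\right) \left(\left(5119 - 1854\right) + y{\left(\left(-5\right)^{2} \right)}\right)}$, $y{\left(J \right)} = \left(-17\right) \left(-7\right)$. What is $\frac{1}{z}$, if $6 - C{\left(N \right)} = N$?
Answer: $- \frac{i \sqrt{2493638}}{7480914} \approx - 0.00021109 i$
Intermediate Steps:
$C{\left(N \right)} = 6 - N$
$y{\left(J \right)} = 119$
$z = 3 i \sqrt{2493638}$ ($z = \sqrt{\left(6 - 60\right) + \left(-6765 + 133\right) \left(\left(5119 - 1854\right) + 119\right)} = \sqrt{\left(6 - 60\right) - 6632 \left(3265 + 119\right)} = \sqrt{-54 - 22442688} = \sqrt{-22442742} = 3 i \sqrt{2493638} \approx 4737.4 i$)
$\frac{1}{z} = \frac{1}{3 i \sqrt{2493638}} = - \frac{i \sqrt{2493638}}{7480914}$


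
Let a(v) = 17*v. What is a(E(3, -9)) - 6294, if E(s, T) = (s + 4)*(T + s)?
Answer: -7008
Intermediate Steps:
E(s, T) = (4 + s)*(T + s)
a(E(3, -9)) - 6294 = 17*(3**2 + 4*(-9) + 4*3 - 9*3) - 6294 = 17*(9 - 36 + 12 - 27) - 6294 = 17*(-42) - 6294 = -714 - 6294 = -7008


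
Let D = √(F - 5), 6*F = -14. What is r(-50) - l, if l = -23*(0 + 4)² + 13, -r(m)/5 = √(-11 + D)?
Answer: 355 - 5*√(-99 + 3*I*√66)/3 ≈ 352.97 - 16.706*I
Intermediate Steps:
F = -7/3 (F = (⅙)*(-14) = -7/3 ≈ -2.3333)
D = I*√66/3 (D = √(-7/3 - 5) = √(-22/3) = I*√66/3 ≈ 2.708*I)
r(m) = -5*√(-11 + I*√66/3)
l = -355 (l = -23*4² + 13 = -23*16 + 13 = -368 + 13 = -355)
r(-50) - l = -5*√(-99 + 3*I*√66)/3 - 1*(-355) = -5*√(-99 + 3*I*√66)/3 + 355 = 355 - 5*√(-99 + 3*I*√66)/3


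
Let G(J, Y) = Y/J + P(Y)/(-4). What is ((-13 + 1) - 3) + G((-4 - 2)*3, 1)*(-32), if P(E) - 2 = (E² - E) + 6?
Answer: 457/9 ≈ 50.778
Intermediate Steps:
P(E) = 8 + E² - E (P(E) = 2 + ((E² - E) + 6) = 2 + (6 + E² - E) = 8 + E² - E)
G(J, Y) = -2 - Y²/4 + Y/4 + Y/J (G(J, Y) = Y/J + (8 + Y² - Y)/(-4) = Y/J + (8 + Y² - Y)*(-¼) = Y/J + (-2 - Y²/4 + Y/4) = -2 - Y²/4 + Y/4 + Y/J)
((-13 + 1) - 3) + G((-4 - 2)*3, 1)*(-32) = ((-13 + 1) - 3) + ((1 + ((-4 - 2)*3)*(-8 + 1 - 1*1²)/4)/(((-4 - 2)*3)))*(-32) = (-12 - 3) + ((1 + (-6*3)*(-8 + 1 - 1*1)/4)/((-6*3)))*(-32) = -15 + ((1 + (¼)*(-18)*(-8 + 1 - 1))/(-18))*(-32) = -15 - (1 + (¼)*(-18)*(-8))/18*(-32) = -15 - (1 + 36)/18*(-32) = -15 - 1/18*37*(-32) = -15 - 37/18*(-32) = -15 + 592/9 = 457/9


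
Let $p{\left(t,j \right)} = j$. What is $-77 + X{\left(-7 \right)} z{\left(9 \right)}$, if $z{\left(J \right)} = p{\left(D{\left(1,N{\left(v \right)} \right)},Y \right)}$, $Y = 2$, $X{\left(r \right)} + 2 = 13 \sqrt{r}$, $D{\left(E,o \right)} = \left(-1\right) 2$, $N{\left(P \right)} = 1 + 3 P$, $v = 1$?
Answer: $-81 + 26 i \sqrt{7} \approx -81.0 + 68.79 i$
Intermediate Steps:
$D{\left(E,o \right)} = -2$
$X{\left(r \right)} = -2 + 13 \sqrt{r}$
$z{\left(J \right)} = 2$
$-77 + X{\left(-7 \right)} z{\left(9 \right)} = -77 + \left(-2 + 13 \sqrt{-7}\right) 2 = -77 + \left(-2 + 13 i \sqrt{7}\right) 2 = -77 - \left(4 - 26 i \sqrt{7}\right) = -81 + 26 i \sqrt{7}$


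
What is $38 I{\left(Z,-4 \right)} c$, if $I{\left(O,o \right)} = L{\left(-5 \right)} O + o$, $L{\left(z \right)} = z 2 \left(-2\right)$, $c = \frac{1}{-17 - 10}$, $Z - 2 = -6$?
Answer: $\frac{1064}{9} \approx 118.22$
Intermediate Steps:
$Z = -4$ ($Z = 2 - 6 = -4$)
$c = - \frac{1}{27}$ ($c = \frac{1}{-27} = - \frac{1}{27} \approx -0.037037$)
$L{\left(z \right)} = - 4 z$ ($L{\left(z \right)} = 2 z \left(-2\right) = - 4 z$)
$I{\left(O,o \right)} = o + 20 O$ ($I{\left(O,o \right)} = \left(-4\right) \left(-5\right) O + o = 20 O + o = o + 20 O$)
$38 I{\left(Z,-4 \right)} c = 38 \left(-4 + 20 \left(-4\right)\right) \left(- \frac{1}{27}\right) = 38 \left(-4 - 80\right) \left(- \frac{1}{27}\right) = 38 \left(-84\right) \left(- \frac{1}{27}\right) = \left(-3192\right) \left(- \frac{1}{27}\right) = \frac{1064}{9}$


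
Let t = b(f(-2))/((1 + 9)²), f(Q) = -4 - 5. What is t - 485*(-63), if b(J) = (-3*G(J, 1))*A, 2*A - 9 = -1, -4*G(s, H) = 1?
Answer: 3055503/100 ≈ 30555.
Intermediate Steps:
G(s, H) = -¼ (G(s, H) = -¼*1 = -¼)
A = 4 (A = 9/2 + (½)*(-1) = 9/2 - ½ = 4)
f(Q) = -9
b(J) = 3 (b(J) = -3*(-¼)*4 = (¾)*4 = 3)
t = 3/100 (t = 3/((1 + 9)²) = 3/(10²) = 3/100 ≈ 0.030000)
t - 485*(-63) = 3/100 - 485*(-63) = 3/100 + 30555 = 3055503/100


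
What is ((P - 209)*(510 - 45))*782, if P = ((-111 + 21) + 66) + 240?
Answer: 2545410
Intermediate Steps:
P = 216 (P = (-90 + 66) + 240 = -24 + 240 = 216)
((P - 209)*(510 - 45))*782 = ((216 - 209)*(510 - 45))*782 = (7*465)*782 = 3255*782 = 2545410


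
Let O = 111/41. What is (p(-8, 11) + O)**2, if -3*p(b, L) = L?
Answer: 13924/15129 ≈ 0.92035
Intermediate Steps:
p(b, L) = -L/3
O = 111/41 (O = 111*(1/41) = 111/41 ≈ 2.7073)
(p(-8, 11) + O)**2 = (-1/3*11 + 111/41)**2 = (-11/3 + 111/41)**2 = (-118/123)**2 = 13924/15129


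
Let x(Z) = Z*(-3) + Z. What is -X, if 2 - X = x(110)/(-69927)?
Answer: -12694/6357 ≈ -1.9969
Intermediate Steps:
x(Z) = -2*Z (x(Z) = -3*Z + Z = -2*Z)
X = 12694/6357 (X = 2 - (-2*110)/(-69927) = 2 - (-220)*(-1)/69927 = 2 - 1*20/6357 = 2 - 20/6357 = 12694/6357 ≈ 1.9969)
-X = -1*12694/6357 = -12694/6357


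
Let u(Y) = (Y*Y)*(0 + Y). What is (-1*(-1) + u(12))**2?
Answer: 2989441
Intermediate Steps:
u(Y) = Y**3 (u(Y) = Y**2*Y = Y**3)
(-1*(-1) + u(12))**2 = (-1*(-1) + 12**3)**2 = (1 + 1728)**2 = 1729**2 = 2989441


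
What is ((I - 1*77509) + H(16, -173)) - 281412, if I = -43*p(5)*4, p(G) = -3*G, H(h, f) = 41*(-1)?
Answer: -356382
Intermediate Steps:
H(h, f) = -41
I = 2580 (I = -(-129)*5*4 = -43*(-15)*4 = 645*4 = 2580)
((I - 1*77509) + H(16, -173)) - 281412 = ((2580 - 1*77509) - 41) - 281412 = ((2580 - 77509) - 41) - 281412 = (-74929 - 41) - 281412 = -74970 - 281412 = -356382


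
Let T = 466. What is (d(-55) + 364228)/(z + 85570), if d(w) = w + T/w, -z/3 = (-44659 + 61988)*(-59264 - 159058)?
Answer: 20029049/624249526120 ≈ 3.2085e-5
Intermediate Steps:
z = 11349905814 (z = -3*(-44659 + 61988)*(-59264 - 159058) = -51987*(-218322) = -3*(-3783301938) = 11349905814)
d(w) = w + 466/w
(d(-55) + 364228)/(z + 85570) = ((-55 + 466/(-55)) + 364228)/(11349905814 + 85570) = ((-55 + 466*(-1/55)) + 364228)/11349991384 = ((-55 - 466/55) + 364228)*(1/11349991384) = (-3491/55 + 364228)*(1/11349991384) = (20029049/55)*(1/11349991384) = 20029049/624249526120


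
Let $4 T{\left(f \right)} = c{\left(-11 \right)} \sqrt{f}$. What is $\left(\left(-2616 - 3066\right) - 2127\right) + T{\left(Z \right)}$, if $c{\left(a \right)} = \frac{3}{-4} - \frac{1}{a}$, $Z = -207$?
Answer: $-7809 - \frac{87 i \sqrt{23}}{176} \approx -7809.0 - 2.3707 i$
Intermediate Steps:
$c{\left(a \right)} = - \frac{3}{4} - \frac{1}{a}$ ($c{\left(a \right)} = 3 \left(- \frac{1}{4}\right) - \frac{1}{a} = - \frac{3}{4} - \frac{1}{a}$)
$T{\left(f \right)} = - \frac{29 \sqrt{f}}{176}$ ($T{\left(f \right)} = \frac{\left(- \frac{3}{4} - \frac{1}{-11}\right) \sqrt{f}}{4} = \frac{\left(- \frac{3}{4} - - \frac{1}{11}\right) \sqrt{f}}{4} = \frac{\left(- \frac{3}{4} + \frac{1}{11}\right) \sqrt{f}}{4} = \frac{\left(- \frac{29}{44}\right) \sqrt{f}}{4} = - \frac{29 \sqrt{f}}{176}$)
$\left(\left(-2616 - 3066\right) - 2127\right) + T{\left(Z \right)} = \left(\left(-2616 - 3066\right) - 2127\right) - \frac{29 \sqrt{-207}}{176} = \left(-5682 - 2127\right) - \frac{29 \cdot 3 i \sqrt{23}}{176} = -7809 - \frac{87 i \sqrt{23}}{176}$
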